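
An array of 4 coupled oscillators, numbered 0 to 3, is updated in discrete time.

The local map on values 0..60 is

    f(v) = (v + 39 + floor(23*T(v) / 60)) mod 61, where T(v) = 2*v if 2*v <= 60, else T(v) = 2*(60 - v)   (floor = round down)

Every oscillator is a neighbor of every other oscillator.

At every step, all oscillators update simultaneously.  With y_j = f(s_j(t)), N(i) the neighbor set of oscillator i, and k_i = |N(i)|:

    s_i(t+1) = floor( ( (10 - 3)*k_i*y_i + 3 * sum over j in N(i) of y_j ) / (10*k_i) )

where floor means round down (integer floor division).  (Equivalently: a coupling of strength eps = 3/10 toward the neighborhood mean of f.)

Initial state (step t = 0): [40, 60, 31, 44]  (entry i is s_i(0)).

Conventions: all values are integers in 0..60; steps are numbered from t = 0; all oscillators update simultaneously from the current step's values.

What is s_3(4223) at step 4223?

Simulating step by step:
t=0: [40, 60, 31, 44]
t=1: [33, 36, 32, 34]
t=2: [31, 31, 31, 31]
t=3: [31, 31, 31, 31]

Answer: s_3(4223) = 31
Key observation: The state at step 2, [31, 31, 31, 31], reappears at step 3: the system is in a cycle of period 1 from step 2 on.  Therefore the state at step 4223 equals the state at step 2 + ((4223 - 2) mod 1) = 2, which is [31, 31, 31, 31].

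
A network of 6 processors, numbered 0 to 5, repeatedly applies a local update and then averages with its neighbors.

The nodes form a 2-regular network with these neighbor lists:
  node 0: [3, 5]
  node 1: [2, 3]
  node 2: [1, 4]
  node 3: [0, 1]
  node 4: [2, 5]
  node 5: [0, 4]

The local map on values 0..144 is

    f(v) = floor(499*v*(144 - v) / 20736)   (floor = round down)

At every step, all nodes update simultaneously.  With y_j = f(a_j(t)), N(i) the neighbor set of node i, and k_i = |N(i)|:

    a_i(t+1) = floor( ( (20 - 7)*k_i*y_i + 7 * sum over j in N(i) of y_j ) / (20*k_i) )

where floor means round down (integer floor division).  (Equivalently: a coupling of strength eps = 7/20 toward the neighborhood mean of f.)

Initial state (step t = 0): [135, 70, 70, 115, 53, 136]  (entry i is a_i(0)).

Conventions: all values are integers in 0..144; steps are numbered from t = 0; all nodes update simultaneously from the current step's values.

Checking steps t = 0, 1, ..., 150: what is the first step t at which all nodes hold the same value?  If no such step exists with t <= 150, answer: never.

Simulating step by step:
t=0: [135, 70, 70, 115, 53, 136]  (not all equal)
t=1: [37, 116, 122, 78, 101, 42]  (not all equal)
t=2: [101, 83, 73, 110, 96, 101]  (not all equal)
t=3: [101, 116, 121, 97, 111, 105]  (not all equal)
t=4: [103, 81, 71, 102, 85, 97]  (not all equal)
t=5: [102, 119, 122, 105, 118, 109]  (not all equal)
t=6: [100, 74, 66, 94, 74, 89]  (not all equal)
t=7: [108, 121, 123, 113, 122, 116]  (not all equal)
t=8: [88, 68, 63, 82, 66, 78]  (not all equal)
t=9: [119, 123, 122, 121, 122, 122]  (not all equal)
t=10: [68, 63, 63, 66, 64, 65]  (not all equal)
t=11: [123, 122, 122, 123, 122, 123]  (not all equal)
t=12: [62, 63, 64, 62, 63, 62]  (not all equal)
t=13: [122, 122, 122, 122, 122, 122]  (all equal)

Answer: 13
Key observation: Synchronization is absorbing here: once all nodes are equal they stay equal, and step 13 is the first all-equal step.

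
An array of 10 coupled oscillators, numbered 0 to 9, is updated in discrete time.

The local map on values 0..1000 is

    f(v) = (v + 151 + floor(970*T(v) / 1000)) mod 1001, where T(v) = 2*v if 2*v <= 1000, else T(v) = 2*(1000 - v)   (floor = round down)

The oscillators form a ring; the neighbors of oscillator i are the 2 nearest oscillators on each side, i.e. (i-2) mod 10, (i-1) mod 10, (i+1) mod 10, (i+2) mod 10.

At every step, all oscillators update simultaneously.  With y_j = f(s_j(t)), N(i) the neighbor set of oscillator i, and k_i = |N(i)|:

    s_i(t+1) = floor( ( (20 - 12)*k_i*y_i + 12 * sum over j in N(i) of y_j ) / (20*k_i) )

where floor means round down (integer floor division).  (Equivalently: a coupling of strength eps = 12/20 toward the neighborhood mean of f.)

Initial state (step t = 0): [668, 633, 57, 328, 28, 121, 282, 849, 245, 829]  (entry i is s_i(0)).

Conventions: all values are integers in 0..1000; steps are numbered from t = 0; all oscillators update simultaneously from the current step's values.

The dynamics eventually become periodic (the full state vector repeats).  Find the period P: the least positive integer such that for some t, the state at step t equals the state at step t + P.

Simulating step by step:
t=0: [668, 633, 57, 328, 28, 121, 282, 849, 245, 829]
t=1: [483, 378, 322, 278, 380, 445, 677, 516, 654, 441]
t=2: [419, 416, 348, 549, 403, 527, 451, 516, 500, 464]
t=3: [404, 395, 318, 450, 405, 535, 512, 572, 544, 502]
t=4: [373, 351, 252, 387, 398, 530, 551, 579, 548, 513]
t=5: [436, 377, 511, 412, 479, 495, 533, 569, 525, 474]
t=6: [473, 394, 484, 448, 547, 551, 582, 571, 555, 493]
t=7: [523, 449, 512, 490, 552, 549, 557, 563, 562, 534]
t=8: [573, 545, 577, 569, 578, 572, 566, 567, 571, 563]
t=9: [555, 562, 553, 555, 550, 553, 554, 556, 554, 559]
t=10: [566, 564, 568, 568, 570, 569, 569, 567, 567, 565]
t=11: [557, 557, 556, 556, 554, 555, 555, 556, 556, 557]
t=12: [566, 566, 567, 567, 568, 567, 567, 567, 566, 566]
t=13: [557, 557, 556, 556, 556, 556, 556, 557, 557, 557]
t=14: [566, 566, 566, 566, 567, 566, 566, 566, 566, 566]
t=15: [557, 557, 557, 557, 557, 557, 557, 557, 557, 557]
t=16: [566, 566, 566, 566, 566, 566, 566, 566, 566, 566]
t=17: [557, 557, 557, 557, 557, 557, 557, 557, 557, 557]

Answer: 2
Key observation: The state at step 15, [557, 557, 557, 557, 557, 557, 557, 557, 557, 557], reappears at step 17 — and no state repeats earlier — so the cycle the system enters has period 2.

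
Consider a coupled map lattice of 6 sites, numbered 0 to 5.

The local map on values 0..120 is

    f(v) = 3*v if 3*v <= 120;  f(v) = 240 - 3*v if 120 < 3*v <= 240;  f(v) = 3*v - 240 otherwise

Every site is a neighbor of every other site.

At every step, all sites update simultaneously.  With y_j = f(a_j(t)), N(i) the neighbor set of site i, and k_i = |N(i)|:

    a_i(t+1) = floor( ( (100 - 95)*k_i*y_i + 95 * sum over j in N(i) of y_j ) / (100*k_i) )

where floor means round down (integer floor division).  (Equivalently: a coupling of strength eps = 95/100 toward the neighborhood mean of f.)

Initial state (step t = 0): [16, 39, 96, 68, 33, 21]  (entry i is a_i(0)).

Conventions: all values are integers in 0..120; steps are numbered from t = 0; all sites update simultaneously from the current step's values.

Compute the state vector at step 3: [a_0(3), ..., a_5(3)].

Simulating step by step:
t=0: [16, 39, 96, 68, 33, 21]
t=1: [71, 61, 71, 73, 64, 69]
t=2: [36, 32, 36, 37, 33, 35]
t=3: [104, 105, 104, 103, 105, 104]

Answer: [104, 105, 104, 103, 105, 104]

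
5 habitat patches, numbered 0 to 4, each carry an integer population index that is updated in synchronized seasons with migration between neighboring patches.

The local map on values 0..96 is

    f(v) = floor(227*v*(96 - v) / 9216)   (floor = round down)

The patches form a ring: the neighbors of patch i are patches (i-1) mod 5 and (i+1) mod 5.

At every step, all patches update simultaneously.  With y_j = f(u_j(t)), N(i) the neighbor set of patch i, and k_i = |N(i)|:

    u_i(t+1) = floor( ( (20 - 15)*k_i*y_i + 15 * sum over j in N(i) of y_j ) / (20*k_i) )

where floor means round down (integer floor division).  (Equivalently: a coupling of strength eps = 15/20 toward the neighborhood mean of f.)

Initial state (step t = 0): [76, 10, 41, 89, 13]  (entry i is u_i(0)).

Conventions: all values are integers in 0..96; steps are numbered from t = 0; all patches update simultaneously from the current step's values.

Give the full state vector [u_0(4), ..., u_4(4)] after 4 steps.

Answer: [55, 55, 55, 55, 55]

Derivation:
t=0: [76, 10, 41, 89, 13]
t=1: [26, 39, 27, 34, 26]
t=2: [47, 46, 50, 46, 46]
t=3: [56, 56, 56, 56, 56]
t=4: [55, 55, 55, 55, 55]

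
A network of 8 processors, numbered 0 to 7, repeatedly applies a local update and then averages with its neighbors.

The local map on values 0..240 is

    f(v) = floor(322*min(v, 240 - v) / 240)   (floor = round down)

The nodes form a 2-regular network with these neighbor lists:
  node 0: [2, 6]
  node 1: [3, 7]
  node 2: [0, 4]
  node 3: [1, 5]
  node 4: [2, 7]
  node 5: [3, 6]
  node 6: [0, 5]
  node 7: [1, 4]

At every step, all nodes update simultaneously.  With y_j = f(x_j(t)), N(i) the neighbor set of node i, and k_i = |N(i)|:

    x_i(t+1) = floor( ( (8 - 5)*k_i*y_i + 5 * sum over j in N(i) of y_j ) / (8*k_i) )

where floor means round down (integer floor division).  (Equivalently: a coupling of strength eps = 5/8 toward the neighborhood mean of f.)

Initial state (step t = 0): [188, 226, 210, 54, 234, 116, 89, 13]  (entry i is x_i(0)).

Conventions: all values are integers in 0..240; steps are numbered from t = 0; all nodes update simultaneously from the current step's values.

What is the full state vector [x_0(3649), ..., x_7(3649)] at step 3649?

Simulating step by step:
t=0: [188, 226, 210, 54, 234, 116, 89, 13]
t=1: [75, 34, 39, 81, 20, 117, 114, 14]
t=2: [101, 56, 58, 103, 31, 139, 137, 28]
t=3: [117, 82, 83, 117, 51, 136, 136, 50]
t=4: [136, 110, 111, 136, 81, 144, 144, 80]
t=5: [138, 132, 132, 138, 120, 131, 131, 119]
t=6: [141, 146, 146, 141, 155, 142, 142, 154]
t=7: [129, 124, 124, 129, 118, 131, 131, 118]
t=8: [149, 153, 153, 149, 157, 146, 146, 157]
t=9: [121, 116, 116, 121, 112, 124, 124, 112]
t=10: [156, 154, 154, 156, 151, 156, 156, 151]
t=11: [112, 115, 115, 112, 117, 112, 112, 117]
t=12: [151, 153, 153, 151, 155, 150, 150, 155]
t=13: [118, 116, 116, 118, 114, 119, 119, 114]
t=14: [157, 155, 155, 157, 152, 158, 158, 152]
t=15: [111, 114, 114, 111, 116, 110, 110, 116]
t=16: [148, 151, 151, 148, 154, 147, 147, 154]
t=17: [122, 119, 119, 122, 116, 123, 123, 116]
t=18: [157, 157, 157, 157, 156, 156, 156, 156]
t=19: [111, 111, 111, 111, 111, 111, 111, 111]
t=20: [148, 148, 148, 148, 148, 148, 148, 148]
t=21: [123, 123, 123, 123, 123, 123, 123, 123]
t=22: [156, 156, 156, 156, 156, 156, 156, 156]
t=23: [112, 112, 112, 112, 112, 112, 112, 112]
t=24: [150, 150, 150, 150, 150, 150, 150, 150]
t=25: [120, 120, 120, 120, 120, 120, 120, 120]
t=26: [161, 161, 161, 161, 161, 161, 161, 161]
t=27: [105, 105, 105, 105, 105, 105, 105, 105]
t=28: [140, 140, 140, 140, 140, 140, 140, 140]
t=29: [134, 134, 134, 134, 134, 134, 134, 134]
t=30: [142, 142, 142, 142, 142, 142, 142, 142]
t=31: [131, 131, 131, 131, 131, 131, 131, 131]
t=32: [146, 146, 146, 146, 146, 146, 146, 146]
t=33: [126, 126, 126, 126, 126, 126, 126, 126]
t=34: [152, 152, 152, 152, 152, 152, 152, 152]
t=35: [118, 118, 118, 118, 118, 118, 118, 118]
t=36: [158, 158, 158, 158, 158, 158, 158, 158]
t=37: [110, 110, 110, 110, 110, 110, 110, 110]
t=38: [147, 147, 147, 147, 147, 147, 147, 147]
t=39: [124, 124, 124, 124, 124, 124, 124, 124]
t=40: [155, 155, 155, 155, 155, 155, 155, 155]
t=41: [114, 114, 114, 114, 114, 114, 114, 114]
t=42: [152, 152, 152, 152, 152, 152, 152, 152]

Answer: [114, 114, 114, 114, 114, 114, 114, 114]
Key observation: The state at step 34, [152, 152, 152, 152, 152, 152, 152, 152], reappears at step 42: the system is in a cycle of period 8 from step 34 on.  Therefore the state at step 3649 equals the state at step 34 + ((3649 - 34) mod 8) = 41, which is [114, 114, 114, 114, 114, 114, 114, 114].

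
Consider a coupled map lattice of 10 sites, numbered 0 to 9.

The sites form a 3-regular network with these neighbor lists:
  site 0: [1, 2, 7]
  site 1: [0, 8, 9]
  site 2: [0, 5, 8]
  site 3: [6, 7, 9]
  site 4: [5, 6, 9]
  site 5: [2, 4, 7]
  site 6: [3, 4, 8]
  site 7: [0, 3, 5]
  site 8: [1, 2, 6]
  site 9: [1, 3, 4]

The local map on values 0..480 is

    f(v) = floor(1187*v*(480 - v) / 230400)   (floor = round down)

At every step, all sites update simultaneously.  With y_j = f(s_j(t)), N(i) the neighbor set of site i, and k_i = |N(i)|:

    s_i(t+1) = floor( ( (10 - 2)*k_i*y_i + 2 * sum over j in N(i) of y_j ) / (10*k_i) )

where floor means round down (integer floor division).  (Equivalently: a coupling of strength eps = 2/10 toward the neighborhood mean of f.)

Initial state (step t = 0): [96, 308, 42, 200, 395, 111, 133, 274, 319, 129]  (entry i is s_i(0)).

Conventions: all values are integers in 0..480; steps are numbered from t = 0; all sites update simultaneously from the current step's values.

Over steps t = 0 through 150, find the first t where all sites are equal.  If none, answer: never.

Answer: never
Key observation: The state at step 5 reappears at step 7 — the system is in a cycle of period 2 from step 5 on.  No step 0..7 is synchronized, and the cycle repeats forever, so no step up to 150 (or ever) has all sites equal.

Derivation:
t=0: [96, 308, 42, 200, 395, 111, 133, 274, 319, 129]  (not all equal)
t=1: [194, 263, 119, 281, 183, 205, 237, 277, 251, 235]  (not all equal)
t=2: [281, 293, 234, 289, 282, 284, 294, 288, 290, 294]  (not all equal)
t=3: [287, 282, 293, 283, 286, 286, 281, 284, 283, 281]  (not all equal)
t=4: [285, 286, 282, 287, 285, 284, 287, 285, 286, 287]  (not all equal)
t=5: [286, 285, 286, 285, 285, 286, 285, 285, 285, 285]  (not all equal)
t=6: [285, 285, 285, 286, 285, 285, 286, 285, 285, 286]  (not all equal)
t=7: [286, 285, 286, 285, 285, 286, 285, 285, 285, 285]  (not all equal)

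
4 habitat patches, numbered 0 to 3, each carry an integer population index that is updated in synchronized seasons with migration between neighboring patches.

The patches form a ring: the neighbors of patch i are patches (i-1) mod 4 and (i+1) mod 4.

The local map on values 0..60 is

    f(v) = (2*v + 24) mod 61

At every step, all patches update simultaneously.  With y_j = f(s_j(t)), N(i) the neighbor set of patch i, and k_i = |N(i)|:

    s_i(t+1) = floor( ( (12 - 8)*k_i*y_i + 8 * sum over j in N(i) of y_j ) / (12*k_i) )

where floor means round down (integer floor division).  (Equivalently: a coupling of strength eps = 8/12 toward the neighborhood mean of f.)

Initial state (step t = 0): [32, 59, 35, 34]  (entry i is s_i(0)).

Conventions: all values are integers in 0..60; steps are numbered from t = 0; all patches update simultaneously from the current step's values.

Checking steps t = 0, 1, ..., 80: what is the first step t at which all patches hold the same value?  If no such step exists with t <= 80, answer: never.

Answer: 12
Key observation: Synchronization is absorbing here: once all patches are equal they stay equal, and step 12 is the first all-equal step.

Derivation:
t=0: [32, 59, 35, 34]  (not all equal)
t=1: [26, 26, 28, 30]  (not all equal)
t=2: [17, 16, 19, 19]  (not all equal)
t=3: [38, 38, 19, 20]  (not all equal)
t=4: [27, 26, 14, 14]  (not all equal)
t=5: [28, 28, 39, 40]  (not all equal)
t=6: [27, 26, 34, 34]  (not all equal)
t=7: [21, 21, 25, 26]  (not all equal)
t=8: [8, 7, 11, 11]  (not all equal)
t=9: [41, 41, 43, 44]  (not all equal)
t=10: [47, 46, 48, 48]  (not all equal)
t=11: [57, 57, 57, 58]  (not all equal)
t=12: [16, 16, 16, 16]  (all equal)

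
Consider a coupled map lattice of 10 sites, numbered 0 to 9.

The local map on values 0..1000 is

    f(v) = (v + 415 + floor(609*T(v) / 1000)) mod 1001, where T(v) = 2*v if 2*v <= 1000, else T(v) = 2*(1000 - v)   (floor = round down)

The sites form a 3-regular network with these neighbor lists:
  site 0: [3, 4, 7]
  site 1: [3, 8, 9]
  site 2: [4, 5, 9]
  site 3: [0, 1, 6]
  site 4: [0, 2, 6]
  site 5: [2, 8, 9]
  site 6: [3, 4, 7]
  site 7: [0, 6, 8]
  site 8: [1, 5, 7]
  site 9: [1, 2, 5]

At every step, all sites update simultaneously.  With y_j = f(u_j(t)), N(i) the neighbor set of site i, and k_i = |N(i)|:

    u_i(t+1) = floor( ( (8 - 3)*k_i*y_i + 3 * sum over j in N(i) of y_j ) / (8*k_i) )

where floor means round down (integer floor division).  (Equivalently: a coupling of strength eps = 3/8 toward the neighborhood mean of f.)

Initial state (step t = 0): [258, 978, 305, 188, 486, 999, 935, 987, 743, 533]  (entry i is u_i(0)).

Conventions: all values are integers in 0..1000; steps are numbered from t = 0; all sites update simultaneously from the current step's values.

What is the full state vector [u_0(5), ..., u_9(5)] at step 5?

Simulating step by step:
t=0: [258, 978, 305, 188, 486, 999, 935, 987, 743, 533]
t=1: [834, 488, 233, 748, 495, 393, 484, 495, 449, 437]
t=2: [467, 467, 729, 471, 552, 393, 490, 487, 417, 453]
t=3: [463, 432, 447, 461, 497, 331, 495, 469, 364, 412]
t=4: [450, 355, 377, 437, 492, 211, 495, 430, 259, 320]
t=5: [414, 312, 345, 379, 462, 721, 476, 468, 799, 243]

Answer: [414, 312, 345, 379, 462, 721, 476, 468, 799, 243]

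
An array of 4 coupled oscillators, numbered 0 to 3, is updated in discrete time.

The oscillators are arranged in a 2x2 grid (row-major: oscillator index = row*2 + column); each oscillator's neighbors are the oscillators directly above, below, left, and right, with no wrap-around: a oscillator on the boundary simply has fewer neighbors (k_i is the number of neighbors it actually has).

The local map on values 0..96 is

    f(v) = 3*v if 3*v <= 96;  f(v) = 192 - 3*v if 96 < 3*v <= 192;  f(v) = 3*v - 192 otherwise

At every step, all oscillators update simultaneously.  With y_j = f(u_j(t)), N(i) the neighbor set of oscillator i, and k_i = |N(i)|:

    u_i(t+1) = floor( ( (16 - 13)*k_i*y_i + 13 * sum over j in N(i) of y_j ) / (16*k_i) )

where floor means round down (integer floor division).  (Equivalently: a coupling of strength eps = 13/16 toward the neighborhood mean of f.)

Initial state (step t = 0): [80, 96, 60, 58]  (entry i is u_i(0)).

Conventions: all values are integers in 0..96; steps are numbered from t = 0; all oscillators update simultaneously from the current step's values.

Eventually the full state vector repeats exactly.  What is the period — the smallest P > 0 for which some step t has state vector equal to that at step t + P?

Answer: 24
Key observation: The state at step 31, [26, 63, 63, 26], reappears at step 55 — and no state repeats earlier — so the cycle the system enters has period 24.

Derivation:
t=0: [80, 96, 60, 58]
t=1: [52, 44, 29, 47]
t=2: [66, 46, 51, 69]
t=3: [38, 18, 15, 40]
t=4: [54, 71, 69, 53]
t=5: [20, 29, 28, 20]
t=6: [80, 65, 64, 80]
t=7: [10, 39, 39, 10]
t=8: [66, 38, 38, 66]
t=9: [64, 19, 19, 64]
t=10: [46, 10, 10, 46]
t=11: [34, 49, 49, 34]
t=12: [53, 81, 81, 53]
t=13: [47, 36, 36, 47]
t=14: [77, 57, 57, 77]
t=15: [24, 35, 35, 24]
t=16: [84, 74, 74, 84]
t=17: [35, 54, 54, 35]
t=18: [40, 76, 76, 40]
t=19: [42, 65, 65, 42]
t=20: [14, 54, 54, 14]
t=21: [32, 39, 39, 32]
t=22: [78, 92, 92, 78]
t=23: [76, 49, 49, 76]
t=24: [43, 37, 37, 43]
t=25: [77, 66, 66, 77]
t=26: [12, 32, 32, 12]
t=27: [84, 47, 47, 84]
t=28: [52, 58, 58, 52]
t=29: [21, 32, 32, 21]
t=30: [89, 69, 69, 89]
t=31: [26, 63, 63, 26]
t=32: [17, 63, 63, 17]
t=33: [12, 42, 42, 12]
t=34: [60, 41, 41, 60]
t=35: [58, 22, 22, 58]
t=36: [57, 27, 27, 57]
t=37: [69, 32, 32, 69]
t=38: [80, 30, 30, 80]
t=39: [82, 55, 55, 82]
t=40: [32, 48, 48, 32]
t=41: [57, 87, 87, 57]
t=42: [60, 30, 30, 60]
t=43: [75, 26, 26, 75]
t=44: [69, 41, 41, 69]
t=45: [58, 25, 25, 58]
t=46: [64, 28, 28, 64]
t=47: [68, 15, 15, 68]
t=48: [38, 18, 18, 38]
t=49: [58, 73, 73, 58]
t=50: [25, 19, 19, 25]
t=51: [60, 71, 71, 60]
t=52: [19, 13, 13, 19]
t=53: [42, 53, 53, 42]
t=54: [39, 59, 59, 39]
t=55: [26, 63, 63, 26]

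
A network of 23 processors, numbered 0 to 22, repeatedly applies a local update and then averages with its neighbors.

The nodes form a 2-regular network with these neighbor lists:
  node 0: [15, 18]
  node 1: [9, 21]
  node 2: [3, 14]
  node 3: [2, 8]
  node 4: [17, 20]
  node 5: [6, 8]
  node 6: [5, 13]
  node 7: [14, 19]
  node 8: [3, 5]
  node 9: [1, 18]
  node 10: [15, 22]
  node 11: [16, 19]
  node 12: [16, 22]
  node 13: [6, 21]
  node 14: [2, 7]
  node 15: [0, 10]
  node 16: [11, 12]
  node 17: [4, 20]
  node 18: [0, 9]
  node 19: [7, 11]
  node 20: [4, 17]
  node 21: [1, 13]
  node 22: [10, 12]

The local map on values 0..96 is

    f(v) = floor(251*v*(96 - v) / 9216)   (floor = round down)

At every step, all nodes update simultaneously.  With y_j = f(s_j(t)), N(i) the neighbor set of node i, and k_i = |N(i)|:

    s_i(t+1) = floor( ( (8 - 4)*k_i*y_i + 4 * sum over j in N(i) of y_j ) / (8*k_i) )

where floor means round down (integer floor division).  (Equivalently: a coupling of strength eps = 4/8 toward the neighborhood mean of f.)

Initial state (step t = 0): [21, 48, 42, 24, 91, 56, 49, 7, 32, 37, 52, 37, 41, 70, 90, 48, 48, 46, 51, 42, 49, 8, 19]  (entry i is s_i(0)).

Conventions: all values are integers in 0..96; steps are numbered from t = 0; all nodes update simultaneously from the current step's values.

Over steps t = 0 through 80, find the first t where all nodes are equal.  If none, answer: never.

Simulating step by step:
t=0: [21, 48, 42, 24, 91, 56, 49, 7, 32, 37, 52, 37, 41, 70, 90, 48, 48, 46, 51, 42, 49, 8, 19]  (not all equal)
t=1: [52, 50, 45, 52, 37, 59, 58, 26, 54, 60, 56, 60, 55, 44, 26, 57, 61, 49, 56, 49, 49, 37, 50]  (not all equal)
t=2: [61, 60, 58, 61, 60, 59, 60, 52, 60, 59, 61, 59, 60, 60, 52, 60, 58, 61, 60, 57, 61, 60, 61]  (not all equal)
t=3: [58, 58, 60, 58, 58, 58, 58, 61, 58, 58, 58, 59, 58, 58, 61, 58, 59, 58, 58, 60, 58, 58, 58]  (not all equal)
t=4: [60, 60, 58, 59, 60, 60, 60, 58, 60, 60, 60, 58, 59, 60, 58, 60, 59, 60, 60, 58, 60, 60, 60]  (not all equal)
t=5: [58, 58, 59, 59, 58, 58, 58, 60, 58, 58, 58, 59, 58, 58, 60, 58, 59, 58, 58, 60, 58, 58, 58]  (not all equal)
t=6: [60, 60, 58, 59, 60, 60, 60, 58, 59, 60, 60, 58, 59, 60, 58, 60, 59, 60, 60, 58, 60, 60, 60]  (not all equal)
t=7: [58, 58, 59, 59, 58, 58, 58, 60, 58, 58, 58, 59, 58, 58, 60, 58, 59, 58, 58, 60, 58, 58, 58]  (not all equal)

Answer: never
Key observation: The state at step 5 reappears at step 7 — the system is in a cycle of period 2 from step 5 on.  No step 0..7 is synchronized, and the cycle repeats forever, so no step up to 80 (or ever) has all nodes equal.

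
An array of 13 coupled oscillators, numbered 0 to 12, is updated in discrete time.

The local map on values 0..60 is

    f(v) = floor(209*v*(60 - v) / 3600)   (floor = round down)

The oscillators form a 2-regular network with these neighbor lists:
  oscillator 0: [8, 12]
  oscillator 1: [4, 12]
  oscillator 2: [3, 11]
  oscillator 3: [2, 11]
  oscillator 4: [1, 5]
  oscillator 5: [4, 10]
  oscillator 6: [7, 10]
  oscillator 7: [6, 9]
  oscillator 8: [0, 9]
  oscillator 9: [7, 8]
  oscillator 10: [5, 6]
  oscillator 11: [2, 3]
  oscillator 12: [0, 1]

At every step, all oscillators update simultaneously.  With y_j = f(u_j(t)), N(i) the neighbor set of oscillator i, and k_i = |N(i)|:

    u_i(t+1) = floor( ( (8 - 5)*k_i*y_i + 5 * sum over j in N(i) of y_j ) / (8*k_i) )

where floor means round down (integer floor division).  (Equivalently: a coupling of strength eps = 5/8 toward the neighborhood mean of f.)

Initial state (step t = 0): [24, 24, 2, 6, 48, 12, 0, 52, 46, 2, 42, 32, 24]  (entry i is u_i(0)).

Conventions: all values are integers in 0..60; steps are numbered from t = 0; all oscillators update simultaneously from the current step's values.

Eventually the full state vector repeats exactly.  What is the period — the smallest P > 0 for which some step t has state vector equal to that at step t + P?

Answer: 4
Key observation: The state at step 11, [51, 42, 29, 29, 33, 28, 28, 33, 48, 42, 26, 29, 48], reappears at step 15 — and no state repeats earlier — so the cycle the system enters has period 4.

Derivation:
t=0: [24, 24, 2, 6, 48, 12, 0, 52, 46, 2, 42, 32, 24]
t=1: [45, 44, 24, 24, 38, 36, 20, 10, 31, 21, 26, 27, 50]
t=2: [39, 39, 50, 50, 46, 49, 42, 39, 46, 42, 49, 50, 35]
t=3: [44, 44, 29, 29, 38, 32, 40, 44, 42, 42, 34, 29, 48]
t=4: [38, 40, 52, 52, 46, 50, 45, 42, 42, 42, 49, 52, 37]
t=5: [46, 44, 24, 24, 37, 32, 37, 41, 44, 43, 32, 24, 47]
t=6: [37, 41, 50, 50, 47, 51, 48, 45, 39, 42, 51, 50, 37]
t=7: [48, 43, 29, 29, 35, 28, 32, 38, 46, 43, 28, 29, 47]
t=8: [34, 42, 52, 52, 48, 51, 50, 47, 37, 42, 52, 52, 36]
t=9: [50, 42, 24, 24, 33, 27, 29, 35, 47, 42, 26, 24, 48]
t=10: [32, 42, 50, 50, 48, 51, 51, 48, 35, 42, 51, 50, 34]
t=11: [51, 42, 29, 29, 33, 28, 28, 33, 48, 42, 26, 29, 48]
t=12: [30, 42, 52, 52, 48, 51, 51, 48, 33, 42, 51, 52, 33]
t=13: [51, 42, 24, 24, 33, 28, 28, 33, 48, 42, 26, 24, 48]
t=14: [30, 42, 50, 50, 48, 51, 51, 48, 33, 42, 51, 50, 33]
t=15: [51, 42, 29, 29, 33, 28, 28, 33, 48, 42, 26, 29, 48]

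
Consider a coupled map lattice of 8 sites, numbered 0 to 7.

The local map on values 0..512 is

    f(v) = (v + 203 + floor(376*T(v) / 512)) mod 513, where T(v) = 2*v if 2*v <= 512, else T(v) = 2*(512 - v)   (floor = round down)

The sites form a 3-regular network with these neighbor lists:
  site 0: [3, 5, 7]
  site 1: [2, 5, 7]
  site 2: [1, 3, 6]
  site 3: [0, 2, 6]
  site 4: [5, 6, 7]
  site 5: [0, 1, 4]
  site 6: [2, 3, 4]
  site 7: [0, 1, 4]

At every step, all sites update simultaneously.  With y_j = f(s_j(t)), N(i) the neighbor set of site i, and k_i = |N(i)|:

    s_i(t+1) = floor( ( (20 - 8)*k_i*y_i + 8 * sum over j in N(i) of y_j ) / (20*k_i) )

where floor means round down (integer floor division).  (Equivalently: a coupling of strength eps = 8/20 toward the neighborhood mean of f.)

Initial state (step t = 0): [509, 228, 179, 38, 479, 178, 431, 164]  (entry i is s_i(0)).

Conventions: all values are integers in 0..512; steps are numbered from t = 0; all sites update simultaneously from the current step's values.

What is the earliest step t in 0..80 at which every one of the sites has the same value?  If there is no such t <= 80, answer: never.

Simulating step by step:
t=0: [509, 228, 179, 38, 479, 178, 431, 164]  (not all equal)
t=1: [191, 198, 183, 254, 191, 167, 229, 146]  (not all equal)
t=2: [159, 145, 184, 264, 150, 127, 235, 96]  (not all equal)
t=3: [150, 106, 171, 256, 131, 27, 231, 289]  (not all equal)
t=4: [155, 370, 206, 250, 119, 233, 215, 255]  (not all equal)
t=5: [162, 265, 224, 249, 404, 270, 265, 302]  (not all equal)
t=6: [175, 304, 270, 268, 275, 276, 296, 267]  (not all equal)
t=7: [199, 305, 311, 288, 311, 285, 307, 287]  (not all equal)
t=8: [231, 300, 298, 287, 299, 288, 298, 287]  (not all equal)
t=9: [278, 302, 302, 299, 302, 299, 302, 299]  (not all equal)
t=10: [307, 300, 300, 302, 300, 302, 300, 302]  (not all equal)
t=11: [298, 300, 300, 300, 300, 300, 300, 300]  (not all equal)
t=12: [301, 301, 301, 301, 301, 301, 301, 301]  (all equal)

Answer: 12
Key observation: Synchronization is absorbing here: once all sites are equal they stay equal, and step 12 is the first all-equal step.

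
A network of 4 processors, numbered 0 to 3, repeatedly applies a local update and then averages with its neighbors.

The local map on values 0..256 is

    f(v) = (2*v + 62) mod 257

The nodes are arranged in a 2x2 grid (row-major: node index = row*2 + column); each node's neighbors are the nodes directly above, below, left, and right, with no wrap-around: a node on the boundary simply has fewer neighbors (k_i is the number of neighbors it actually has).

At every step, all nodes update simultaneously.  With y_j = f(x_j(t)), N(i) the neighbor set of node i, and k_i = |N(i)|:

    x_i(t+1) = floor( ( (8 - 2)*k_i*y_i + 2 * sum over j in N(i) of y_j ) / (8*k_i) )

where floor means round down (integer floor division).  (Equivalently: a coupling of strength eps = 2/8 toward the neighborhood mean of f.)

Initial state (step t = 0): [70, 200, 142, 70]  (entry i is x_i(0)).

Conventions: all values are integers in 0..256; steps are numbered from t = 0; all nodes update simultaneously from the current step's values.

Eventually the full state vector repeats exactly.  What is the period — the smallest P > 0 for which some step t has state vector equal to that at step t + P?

Answer: 1
Key observation: The state at step 105, [174, 216, 216, 174], reappears at step 106 — and no state repeats earlier — so the cycle the system enters has period 1.

Derivation:
t=0: [70, 200, 142, 70]
t=1: [188, 204, 117, 188]
t=2: [167, 205, 74, 167]
t=3: [157, 196, 192, 157]
t=4: [137, 177, 171, 137]
t=5: [97, 139, 130, 97]
t=6: [210, 126, 112, 210]
t=7: [179, 99, 78, 179]
t=8: [149, 43, 204, 149]
t=9: [122, 136, 185, 122]
t=10: [68, 70, 143, 68]
t=11: [185, 201, 117, 185]
t=12: [162, 199, 73, 162]
t=13: [148, 184, 188, 148]
t=14: [120, 155, 161, 120]
t=15: [64, 97, 106, 64]
t=16: [176, 239, 60, 176]
t=17: [143, 58, 175, 143]
t=18: [109, 156, 139, 109]
t=19: [42, 93, 68, 42]
t=20: [165, 222, 185, 165]
t=21: [154, 220, 165, 154]
t=22: [132, 212, 129, 132]
t=23: [88, 189, 64, 88]
t=24: [225, 196, 202, 225]
t=25: [242, 211, 220, 242]
t=26: [83, 178, 191, 83]
t=27: [214, 177, 197, 214]
t=28: [219, 177, 207, 219]
t=29: [229, 180, 225, 229]
t=30: [57, 125, 192, 57]
t=31: [162, 85, 185, 162]
t=32: [147, 206, 163, 147]
t=33: [117, 187, 123, 117]
t=34: [58, 144, 48, 58]
t=35: [164, 114, 163, 164]
t=36: [120, 58, 131, 120]
t=37: [64, 144, 61, 64]
t=38: [177, 117, 185, 177]
t=39: [146, 69, 171, 146]
t=40: [116, 174, 134, 116]
t=41: [56, 124, 64, 56]
t=42: [160, 83, 186, 160]
t=43: [144, 202, 164, 144]
t=44: [112, 180, 123, 112]
t=45: [48, 131, 45, 48]
t=46: [145, 89, 153, 145]
t=47: [115, 203, 107, 115]
t=48: [55, 167, 23, 55]
t=49: [159, 147, 124, 159]
t=50: [111, 105, 70, 111]
t=51: [47, 18, 158, 47]
t=52: [144, 112, 129, 144]
t=53: [81, 45, 70, 81]
t=54: [212, 170, 207, 212]
t=55: [217, 166, 221, 217]
t=56: [227, 162, 245, 227]
t=57: [22, 97, 29, 22]
t=58: [126, 218, 116, 126]
t=59: [77, 195, 42, 77]
t=60: [204, 200, 163, 204]
t=61: [201, 207, 151, 201]
t=62: [196, 216, 132, 196]
t=63: [186, 227, 101, 186]
t=64: [133, 45, 49, 133]
t=65: [92, 131, 137, 92]
t=66: [202, 111, 120, 202]
t=67: [165, 72, 86, 165]
t=68: [156, 188, 209, 156]
t=69: [138, 165, 196, 138]
t=70: [102, 121, 168, 102]
t=71: [30, 37, 108, 30]
t=72: [111, 132, 46, 111]
t=73: [48, 58, 122, 48]
t=74: [146, 173, 76, 146]
t=75: [118, 137, 184, 118]
t=76: [62, 69, 140, 62]
t=77: [175, 196, 110, 175]
t=78: [144, 186, 57, 144]
t=79: [113, 156, 155, 113]
t=80: [52, 95, 94, 52]
t=81: [187, 230, 229, 187]
t=82: [136, 50, 49, 136]
t=83: [98, 140, 139, 98]
t=84: [21, 64, 62, 21]
t=85: [125, 168, 165, 125]
t=86: [75, 119, 115, 75]
t=87: [168, 85, 79, 168]
t=88: [162, 209, 200, 162]
t=89: [150, 199, 186, 150]
t=90: [126, 178, 159, 126]
t=91: [78, 135, 106, 78]
t=92: [175, 110, 67, 175]
t=93: [143, 57, 185, 143]
t=94: [112, 154, 154, 112]
t=95: [50, 92, 92, 50]
t=96: [183, 225, 225, 183]
t=97: [192, 234, 234, 192]
t=98: [145, 59, 59, 145]
t=99: [116, 158, 158, 116]
t=100: [58, 100, 100, 58]
t=101: [134, 48, 48, 134]
t=102: [94, 136, 136, 94]
t=103: [206, 120, 120, 206]
t=104: [174, 88, 88, 174]
t=105: [174, 216, 216, 174]
t=106: [174, 216, 216, 174]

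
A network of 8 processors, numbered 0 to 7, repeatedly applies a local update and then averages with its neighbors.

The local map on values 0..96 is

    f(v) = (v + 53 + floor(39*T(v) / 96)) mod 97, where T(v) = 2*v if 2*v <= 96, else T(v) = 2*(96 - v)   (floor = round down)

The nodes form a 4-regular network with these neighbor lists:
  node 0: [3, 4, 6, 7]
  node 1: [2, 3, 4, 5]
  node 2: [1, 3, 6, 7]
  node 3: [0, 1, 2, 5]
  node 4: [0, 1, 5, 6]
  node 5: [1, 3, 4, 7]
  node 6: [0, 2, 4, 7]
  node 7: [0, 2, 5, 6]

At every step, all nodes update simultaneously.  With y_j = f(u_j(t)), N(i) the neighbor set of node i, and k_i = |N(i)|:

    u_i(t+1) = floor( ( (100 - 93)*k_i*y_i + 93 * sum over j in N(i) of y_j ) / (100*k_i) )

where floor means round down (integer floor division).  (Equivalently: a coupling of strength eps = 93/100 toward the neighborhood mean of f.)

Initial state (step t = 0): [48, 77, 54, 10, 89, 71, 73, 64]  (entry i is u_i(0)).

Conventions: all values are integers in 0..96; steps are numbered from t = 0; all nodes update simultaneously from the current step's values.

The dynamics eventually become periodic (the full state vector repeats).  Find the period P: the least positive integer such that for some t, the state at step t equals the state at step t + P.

Answer: 5
Key observation: The state at step 11, [43, 43, 43, 43, 43, 43, 43, 43], reappears at step 16 — and no state repeats earlier — so the cycle the system enters has period 5.

Derivation:
t=0: [48, 77, 54, 10, 89, 71, 73, 64]
t=1: [52, 52, 52, 47, 46, 53, 45, 45]
t=2: [38, 41, 39, 42, 41, 40, 40, 41]
t=3: [29, 29, 29, 27, 27, 30, 27, 26]
t=4: [4, 6, 4, 8, 7, 5, 5, 7]
t=5: [64, 63, 63, 61, 61, 64, 62, 61]
t=6: [45, 45, 45, 45, 45, 45, 45, 45]
t=7: [37, 37, 37, 37, 37, 37, 37, 37]
t=8: [23, 23, 23, 23, 23, 23, 23, 23]
t=9: [94, 94, 94, 94, 94, 94, 94, 94]
t=10: [51, 51, 51, 51, 51, 51, 51, 51]
t=11: [43, 43, 43, 43, 43, 43, 43, 43]
t=12: [33, 33, 33, 33, 33, 33, 33, 33]
t=13: [15, 15, 15, 15, 15, 15, 15, 15]
t=14: [80, 80, 80, 80, 80, 80, 80, 80]
t=15: [49, 49, 49, 49, 49, 49, 49, 49]
t=16: [43, 43, 43, 43, 43, 43, 43, 43]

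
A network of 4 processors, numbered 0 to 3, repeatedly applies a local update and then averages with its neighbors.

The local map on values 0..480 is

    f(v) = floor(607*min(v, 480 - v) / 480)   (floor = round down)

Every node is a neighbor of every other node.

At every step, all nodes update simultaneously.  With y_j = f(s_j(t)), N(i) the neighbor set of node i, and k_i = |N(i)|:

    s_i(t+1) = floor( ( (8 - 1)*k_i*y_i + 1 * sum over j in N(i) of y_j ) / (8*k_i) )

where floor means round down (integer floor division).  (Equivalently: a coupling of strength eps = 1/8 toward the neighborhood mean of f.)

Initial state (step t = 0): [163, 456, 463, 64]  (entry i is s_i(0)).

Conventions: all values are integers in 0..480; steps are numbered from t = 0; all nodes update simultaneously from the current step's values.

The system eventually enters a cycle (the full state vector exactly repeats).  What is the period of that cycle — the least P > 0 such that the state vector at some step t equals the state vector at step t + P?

Simulating step by step:
t=0: [163, 456, 463, 64]
t=1: [185, 39, 31, 80]
t=2: [211, 58, 50, 101]
t=3: [243, 82, 74, 127]
t=4: [276, 113, 104, 160]
t=5: [244, 148, 139, 198]
t=6: [286, 193, 183, 246]
t=7: [246, 245, 234, 288]
t=8: [292, 294, 292, 248]
t=9: [239, 237, 239, 285]
t=10: [299, 297, 299, 252]
t=11: [230, 233, 230, 280]
t=12: [288, 291, 288, 256]
t=13: [243, 241, 243, 277]
t=14: [297, 299, 297, 261]
t=15: [232, 230, 232, 270]
t=16: [291, 289, 291, 268]
t=17: [240, 241, 240, 264]
t=18: [301, 300, 301, 276]
t=19: [227, 228, 227, 253]
t=20: [287, 287, 287, 287]
t=21: [244, 244, 244, 244]
t=22: [298, 298, 298, 298]
t=23: [230, 230, 230, 230]
t=24: [290, 290, 290, 290]
t=25: [240, 240, 240, 240]
t=26: [303, 303, 303, 303]
t=27: [223, 223, 223, 223]
t=28: [282, 282, 282, 282]
t=29: [250, 250, 250, 250]
t=30: [290, 290, 290, 290]

Answer: 6
Key observation: The state at step 24, [290, 290, 290, 290], reappears at step 30 — and no state repeats earlier — so the cycle the system enters has period 6.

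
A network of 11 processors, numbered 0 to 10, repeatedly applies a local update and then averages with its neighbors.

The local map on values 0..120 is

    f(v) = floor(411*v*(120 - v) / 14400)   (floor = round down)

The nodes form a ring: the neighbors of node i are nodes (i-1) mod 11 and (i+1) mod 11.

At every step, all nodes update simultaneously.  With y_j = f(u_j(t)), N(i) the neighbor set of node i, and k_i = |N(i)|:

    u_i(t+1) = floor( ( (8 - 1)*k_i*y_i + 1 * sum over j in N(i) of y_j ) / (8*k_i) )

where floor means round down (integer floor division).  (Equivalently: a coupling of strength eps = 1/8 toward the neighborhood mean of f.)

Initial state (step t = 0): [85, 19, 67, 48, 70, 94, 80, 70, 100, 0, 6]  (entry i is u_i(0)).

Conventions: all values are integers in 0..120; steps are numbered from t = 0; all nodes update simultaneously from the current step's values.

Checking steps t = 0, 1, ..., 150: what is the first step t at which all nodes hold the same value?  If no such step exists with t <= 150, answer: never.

Simulating step by step:
t=0: [85, 19, 67, 48, 70, 94, 80, 70, 100, 0, 6]  (not all equal)
t=1: [78, 58, 97, 98, 97, 72, 90, 95, 56, 4, 21]  (not all equal)
t=2: [91, 99, 65, 61, 65, 94, 77, 69, 94, 21, 58]  (not all equal)
t=3: [75, 62, 99, 102, 99, 72, 92, 97, 70, 62, 97]  (not all equal)
t=4: [94, 98, 61, 52, 61, 94, 73, 65, 96, 99, 67]  (not all equal)
t=5: [70, 64, 99, 100, 99, 72, 95, 99, 66, 62, 96]  (not all equal)
t=6: [97, 99, 61, 57, 61, 93, 68, 62, 98, 99, 69]  (not all equal)
t=7: [65, 61, 99, 102, 100, 74, 98, 99, 63, 61, 95]  (not all equal)
t=8: [99, 99, 61, 52, 59, 92, 63, 61, 99, 99, 71]  (not all equal)
t=9: [61, 61, 99, 100, 100, 76, 100, 99, 61, 61, 94]  (not all equal)
t=10: [99, 99, 61, 57, 59, 90, 59, 61, 99, 99, 73]  (not all equal)
t=11: [61, 61, 99, 102, 100, 80, 100, 99, 61, 61, 92]  (not all equal)
t=12: [100, 99, 61, 52, 58, 86, 59, 61, 99, 100, 76]  (not all equal)
t=13: [59, 61, 99, 100, 100, 85, 100, 99, 61, 59, 90]  (not all equal)
t=14: [100, 99, 61, 57, 58, 80, 58, 61, 99, 100, 80]  (not all equal)
t=15: [59, 61, 99, 102, 101, 92, 101, 99, 61, 59, 86]  (not all equal)
t=16: [100, 99, 61, 52, 55, 70, 55, 61, 99, 100, 85]  (not all equal)
t=17: [58, 61, 99, 100, 101, 99, 101, 99, 61, 58, 80]  (not all equal)
t=18: [101, 99, 61, 56, 54, 58, 54, 61, 99, 101, 92]  (not all equal)
t=19: [55, 61, 99, 101, 101, 101, 101, 99, 61, 55, 70]  (not all equal)
t=20: [101, 99, 61, 54, 54, 54, 54, 61, 99, 101, 99]  (not all equal)
t=21: [54, 61, 99, 101, 101, 101, 101, 99, 61, 54, 58]  (not all equal)
t=22: [101, 99, 61, 54, 54, 54, 54, 61, 99, 101, 101]  (not all equal)
t=23: [54, 61, 99, 101, 101, 101, 101, 99, 61, 54, 54]  (not all equal)
t=24: [101, 99, 61, 54, 54, 54, 54, 61, 99, 101, 101]  (not all equal)

Answer: never
Key observation: The state at step 22 reappears at step 24 — the system is in a cycle of period 2 from step 22 on.  No step 0..24 is synchronized, and the cycle repeats forever, so no step up to 150 (or ever) has all nodes equal.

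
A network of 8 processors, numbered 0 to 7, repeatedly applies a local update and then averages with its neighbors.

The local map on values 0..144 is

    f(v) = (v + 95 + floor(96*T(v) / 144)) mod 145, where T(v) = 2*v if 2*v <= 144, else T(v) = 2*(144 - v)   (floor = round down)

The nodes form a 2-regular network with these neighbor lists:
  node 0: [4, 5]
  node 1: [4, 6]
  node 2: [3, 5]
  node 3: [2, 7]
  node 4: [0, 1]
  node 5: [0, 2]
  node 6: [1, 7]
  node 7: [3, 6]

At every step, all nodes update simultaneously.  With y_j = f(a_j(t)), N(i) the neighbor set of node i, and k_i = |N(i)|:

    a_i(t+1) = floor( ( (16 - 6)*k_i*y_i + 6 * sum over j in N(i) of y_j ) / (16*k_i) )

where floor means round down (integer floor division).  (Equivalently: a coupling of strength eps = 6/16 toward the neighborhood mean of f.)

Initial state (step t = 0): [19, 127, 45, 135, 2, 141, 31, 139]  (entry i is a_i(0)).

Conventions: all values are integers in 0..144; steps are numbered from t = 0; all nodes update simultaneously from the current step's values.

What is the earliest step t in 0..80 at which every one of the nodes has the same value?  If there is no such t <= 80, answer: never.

Answer: 5
Key observation: Synchronization is absorbing here: once all nodes are equal they stay equal, and step 5 is the first all-equal step.

Derivation:
t=0: [19, 127, 45, 135, 2, 141, 31, 139]  (not all equal)
t=1: [123, 84, 70, 88, 106, 95, 50, 81]  (not all equal)
t=2: [103, 103, 112, 112, 106, 108, 84, 105]  (not all equal)
t=3: [106, 108, 104, 104, 106, 105, 111, 107]  (not all equal)
t=4: [106, 105, 107, 106, 106, 106, 105, 106]  (not all equal)
t=5: [106, 106, 106, 106, 106, 106, 106, 106]  (all equal)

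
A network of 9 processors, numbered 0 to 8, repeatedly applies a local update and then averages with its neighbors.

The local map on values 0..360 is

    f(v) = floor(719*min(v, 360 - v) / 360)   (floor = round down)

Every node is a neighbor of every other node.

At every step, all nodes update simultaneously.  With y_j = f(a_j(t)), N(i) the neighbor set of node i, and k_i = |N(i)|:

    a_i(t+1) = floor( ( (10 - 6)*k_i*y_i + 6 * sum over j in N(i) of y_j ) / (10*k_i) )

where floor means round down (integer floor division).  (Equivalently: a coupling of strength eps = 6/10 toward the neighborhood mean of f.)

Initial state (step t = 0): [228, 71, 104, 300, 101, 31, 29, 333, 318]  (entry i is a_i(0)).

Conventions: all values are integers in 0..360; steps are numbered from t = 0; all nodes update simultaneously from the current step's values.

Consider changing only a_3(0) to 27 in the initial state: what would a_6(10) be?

Answer: a_6(10) = 184
Key observation: This trace re-runs the system from the modified initial state.

Derivation:
t=0: [228, 71, 104, 27, 101, 31, 29, 333, 318]
t=1: [169, 129, 151, 101, 149, 103, 102, 101, 110]
t=2: [276, 250, 264, 231, 263, 233, 232, 231, 237]
t=3: [207, 223, 214, 236, 215, 235, 235, 236, 232]
t=4: [279, 269, 274, 260, 274, 261, 261, 260, 263]
t=5: [177, 184, 180, 189, 180, 189, 189, 189, 187]
t=6: [349, 348, 351, 345, 351, 345, 345, 345, 346]
t=7: [23, 24, 22, 26, 22, 26, 26, 26, 25]
t=8: [46, 47, 46, 48, 46, 48, 48, 48, 48]
t=9: [92, 93, 92, 93, 92, 93, 93, 93, 93]
t=10: [183, 184, 183, 184, 183, 184, 184, 184, 184]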